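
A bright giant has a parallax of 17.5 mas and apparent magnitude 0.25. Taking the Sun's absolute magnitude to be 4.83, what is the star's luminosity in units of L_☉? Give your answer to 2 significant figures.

d = 1/p = 1000/17.5 mas = 57.14 pc
M = m − 5 log₁₀ d + 5 = 0.25 − 5·1.7570 + 5 = -3.535
M − M_☉ = -3.535 − 4.83 = -8.365
L/L_☉ = 10^(−0.4 × -8.365) = 2218

L/L_☉ ≈ 2200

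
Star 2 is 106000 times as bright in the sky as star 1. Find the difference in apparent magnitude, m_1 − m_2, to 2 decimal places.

m_1 − m_2 ≈ 12.56

Pogson: Δm = −2.5 log₁₀(ratio) = −2.5 log₁₀(106000) = −2.5 × 5.0253 = -12.563
Star 2 is brighter so has the smaller magnitude: m_1 − m_2 is positive.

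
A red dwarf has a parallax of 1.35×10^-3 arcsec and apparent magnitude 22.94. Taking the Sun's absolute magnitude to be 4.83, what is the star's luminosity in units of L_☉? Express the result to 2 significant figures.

d = 1/p = 1/1.35×10^-3″ = 740.7 pc
M = m − 5 log₁₀ d + 5 = 22.94 − 5·2.8697 + 5 = 13.592
M − M_☉ = 13.592 − 4.83 = 8.762
L/L_☉ = 10^(−0.4 × 8.762) = 3.128×10^-4

L/L_☉ ≈ 3.1×10^-4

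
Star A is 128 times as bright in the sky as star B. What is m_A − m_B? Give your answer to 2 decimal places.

Pogson: Δm = −2.5 log₁₀(ratio) = −2.5 log₁₀(128) = −2.5 × 2.1072 = -5.268
Star A is brighter, so it has the smaller magnitude: the difference is negative.

m_A − m_B ≈ -5.27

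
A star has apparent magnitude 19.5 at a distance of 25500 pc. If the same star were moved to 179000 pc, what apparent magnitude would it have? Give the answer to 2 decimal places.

Flux ∝ 1/d², so Δm = 5 log₁₀(d₂/d₁) = 5 log₁₀(179000/25500) = 4.232
m₂ = m₁ + Δm = 19.5 + (4.232) = 23.732

m ≈ 23.73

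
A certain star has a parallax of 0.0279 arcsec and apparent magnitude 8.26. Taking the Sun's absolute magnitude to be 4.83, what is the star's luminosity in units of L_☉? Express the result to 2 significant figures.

L/L_☉ ≈ 0.55

d = 1/p = 1/0.0279″ = 35.84 pc
M = m − 5 log₁₀ d + 5 = 8.26 − 5·1.5544 + 5 = 5.488
M − M_☉ = 5.488 − 4.83 = 0.658
L/L_☉ = 10^(−0.4 × 0.658) = 0.5455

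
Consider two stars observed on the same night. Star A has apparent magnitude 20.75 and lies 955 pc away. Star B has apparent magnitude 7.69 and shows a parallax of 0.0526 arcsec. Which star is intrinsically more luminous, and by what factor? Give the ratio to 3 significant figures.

Star B is more luminous, by a factor of 66.4.

Star A: M = m − 5 log₁₀ d + 5 = 20.75 − 5·2.9800 + 5 = 10.850
Star B: d = 1/p = 1/0.0526″ = 19.01 pc
Star B: M = m − 5 log₁₀ d + 5 = 7.69 − 5·1.2790 + 5 = 6.295
ΔM = M_A − M_B = 10.850 − (6.295) = 4.555; smaller M is more luminous → Star B.
L ratio = 10^(0.4 |ΔM|) = 10^1.822 = 66.38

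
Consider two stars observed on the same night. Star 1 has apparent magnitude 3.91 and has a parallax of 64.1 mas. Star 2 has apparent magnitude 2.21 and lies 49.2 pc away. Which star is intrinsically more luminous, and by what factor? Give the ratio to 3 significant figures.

Star 2 is more luminous, by a factor of 47.6.

Star 1: p = 64.1 mas = 0.0641″ → d = 1/p = 15.60 pc
Star 1: M = m − 5 log₁₀ d + 5 = 3.91 − 5·1.1931 + 5 = 2.944
Star 2: M = m − 5 log₁₀ d + 5 = 2.21 − 5·1.6920 + 5 = -1.250
ΔM = M_1 − M_2 = 2.944 − (-1.250) = 4.194; smaller M is more luminous → Star 2.
L ratio = 10^(0.4 |ΔM|) = 10^1.678 = 47.60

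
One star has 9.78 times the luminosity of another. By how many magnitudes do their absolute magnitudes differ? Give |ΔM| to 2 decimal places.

Pogson: ΔM = −2.5 log₁₀(ratio) = −2.5 log₁₀(9.78) = −2.5 × 0.9903 = -2.476

|ΔM| ≈ 2.48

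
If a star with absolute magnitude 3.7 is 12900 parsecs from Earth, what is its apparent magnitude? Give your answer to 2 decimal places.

m ≈ 19.25

m = M + 5 log₁₀ d − 5 = 3.7 + 5·4.1106 − 5 = 19.253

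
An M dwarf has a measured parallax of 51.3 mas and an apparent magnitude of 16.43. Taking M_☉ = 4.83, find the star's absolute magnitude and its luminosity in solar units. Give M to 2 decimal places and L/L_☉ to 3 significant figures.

M ≈ 14.98; L/L_☉ ≈ 8.70×10^-5

d = 1/p = 1000/51.3 mas = 19.49 pc
M = m − 5 log₁₀ d + 5 = 16.43 − 5·1.2899 + 5 = 14.981
M − M_☉ = 14.981 − 4.83 = 10.151
L/L_☉ = 10^(−0.4 × 10.151) = 8.705×10^-5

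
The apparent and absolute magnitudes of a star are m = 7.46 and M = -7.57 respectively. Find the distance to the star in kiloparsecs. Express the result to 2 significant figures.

d ≈ 10 kpc

μ = m − M = 15.030
m − M = 5 log₁₀ d − 5
log₁₀ d = (m − M)/5 + 1 = 4.0060
d = 10^4.0060 = 10140 pc
= 10.14 kpc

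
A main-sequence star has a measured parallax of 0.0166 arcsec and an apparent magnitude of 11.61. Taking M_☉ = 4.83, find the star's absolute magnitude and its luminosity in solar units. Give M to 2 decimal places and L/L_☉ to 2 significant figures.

d = 1/p = 1/0.0166″ = 60.24 pc
M = m − 5 log₁₀ d + 5 = 11.61 − 5·1.7799 + 5 = 7.711
M − M_☉ = 7.711 − 4.83 = 2.881
L/L_☉ = 10^(−0.4 × 2.881) = 0.07043

M ≈ 7.71; L/L_☉ ≈ 0.070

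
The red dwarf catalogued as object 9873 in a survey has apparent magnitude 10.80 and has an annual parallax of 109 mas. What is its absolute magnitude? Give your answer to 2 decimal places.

p = 109 mas = 0.109″ → d = 1/p = 9.174 pc
5 log₁₀(d/10 pc) = 5 log₁₀(9.174) − 5 = -0.187
M = m − 5 log₁₀(d/10) = 10.80 + 0.187 = 10.987

M ≈ 10.99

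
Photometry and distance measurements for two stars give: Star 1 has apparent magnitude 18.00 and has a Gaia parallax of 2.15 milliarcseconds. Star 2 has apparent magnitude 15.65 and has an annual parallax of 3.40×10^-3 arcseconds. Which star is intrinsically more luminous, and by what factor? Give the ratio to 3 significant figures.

Star 1: p = 2.15 mas = 2.15×10^-3″ → d = 1/p = 465.1 pc
Star 1: M = m − 5 log₁₀ d + 5 = 18.00 − 5·2.6676 + 5 = 9.662
Star 2: d = 1/p = 1/3.40×10^-3″ = 294.1 pc
Star 2: M = m − 5 log₁₀ d + 5 = 15.65 − 5·2.4685 + 5 = 8.307
ΔM = M_1 − M_2 = 9.662 − (8.307) = 1.355; smaller M is more luminous → Star 2.
L ratio = 10^(0.4 |ΔM|) = 10^0.542 = 3.483

Star 2 is more luminous, by a factor of 3.48.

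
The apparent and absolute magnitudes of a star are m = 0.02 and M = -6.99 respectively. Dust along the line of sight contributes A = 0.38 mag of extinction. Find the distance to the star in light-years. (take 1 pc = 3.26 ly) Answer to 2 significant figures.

d ≈ 690 ly

m − M = 5 log₁₀(d/10 pc) + A  ⇒  0.02 − (-6.99) − 0.38 = 5 log₁₀(d/10)
6.630 = 5 log₁₀(d/10)
log₁₀ d = (m − M − A)/5 + 1 = 2.3260
d = 10^2.3260 = 211.8 pc
= 690.6 ly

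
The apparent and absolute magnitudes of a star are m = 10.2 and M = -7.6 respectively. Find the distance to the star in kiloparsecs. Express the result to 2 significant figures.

μ = m − M = 17.800
m − M = 5 log₁₀ d − 5
log₁₀ d = (m − M)/5 + 1 = 4.5600
d = 10^4.5600 = 36310 pc
= 36.31 kpc

d ≈ 36 kpc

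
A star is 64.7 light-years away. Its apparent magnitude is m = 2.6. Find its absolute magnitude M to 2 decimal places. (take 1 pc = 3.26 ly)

d = 64.7 ly / 3.26 = 19.85 pc
5 log₁₀(d/10 pc) = 5 log₁₀(19.85) − 5 = 1.488
M = m − 5 log₁₀(d/10) = 2.6 − 1.488 = 1.112

M ≈ 1.11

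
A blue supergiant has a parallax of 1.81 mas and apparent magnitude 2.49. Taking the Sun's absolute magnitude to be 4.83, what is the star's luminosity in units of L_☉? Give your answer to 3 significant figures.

d = 1/p = 1000/1.81 mas = 552.5 pc
M = m − 5 log₁₀ d + 5 = 2.49 − 5·2.7423 + 5 = -6.222
M − M_☉ = -6.222 − 4.83 = -11.052
L/L_☉ = 10^(−0.4 × -11.052) = 26340

L/L_☉ ≈ 26300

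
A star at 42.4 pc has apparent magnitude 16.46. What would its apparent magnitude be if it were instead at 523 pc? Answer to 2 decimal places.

m ≈ 21.92

Flux ∝ 1/d², so Δm = 5 log₁₀(d₂/d₁) = 5 log₁₀(523/42.4) = 5.456
m₂ = m₁ + Δm = 16.46 + (5.456) = 21.916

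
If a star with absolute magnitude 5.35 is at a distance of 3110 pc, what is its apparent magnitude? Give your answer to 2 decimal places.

m ≈ 17.81

m = M + 5 log₁₀ d − 5 = 5.35 + 5·3.4928 − 5 = 17.814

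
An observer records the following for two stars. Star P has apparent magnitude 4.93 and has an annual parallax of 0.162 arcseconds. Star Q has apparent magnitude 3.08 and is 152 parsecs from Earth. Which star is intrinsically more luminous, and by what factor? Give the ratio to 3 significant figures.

Star P: d = 1/p = 1/0.162″ = 6.173 pc
Star P: M = m − 5 log₁₀ d + 5 = 4.93 − 5·0.7905 + 5 = 5.978
Star Q: M = m − 5 log₁₀ d + 5 = 3.08 − 5·2.1818 + 5 = -2.829
ΔM = M_P − M_Q = 5.978 − (-2.829) = 8.807; smaller M is more luminous → Star Q.
L ratio = 10^(0.4 |ΔM|) = 10^3.523 = 3332

Star Q is more luminous, by a factor of 3330.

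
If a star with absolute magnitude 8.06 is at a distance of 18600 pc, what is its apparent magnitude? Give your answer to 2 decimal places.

m = M + 5 log₁₀ d − 5 = 8.06 + 5·4.2695 − 5 = 24.408

m ≈ 24.41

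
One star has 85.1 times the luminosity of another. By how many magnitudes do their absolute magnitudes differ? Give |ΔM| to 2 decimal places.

Pogson: ΔM = −2.5 log₁₀(ratio) = −2.5 log₁₀(85.1) = −2.5 × 1.9299 = -4.825

|ΔM| ≈ 4.82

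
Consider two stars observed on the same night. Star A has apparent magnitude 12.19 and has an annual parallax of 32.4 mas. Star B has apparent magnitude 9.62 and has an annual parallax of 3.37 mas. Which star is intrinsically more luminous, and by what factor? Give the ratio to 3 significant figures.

Star B is more luminous, by a factor of 986.

Star A: p = 32.4 mas = 0.0324″ → d = 1/p = 30.86 pc
Star A: M = m − 5 log₁₀ d + 5 = 12.19 − 5·1.4895 + 5 = 9.743
Star B: p = 3.37 mas = 3.37×10^-3″ → d = 1/p = 296.7 pc
Star B: M = m − 5 log₁₀ d + 5 = 9.62 − 5·2.4724 + 5 = 2.258
ΔM = M_A − M_B = 9.743 − (2.258) = 7.485; smaller M is more luminous → Star B.
L ratio = 10^(0.4 |ΔM|) = 10^2.994 = 985.9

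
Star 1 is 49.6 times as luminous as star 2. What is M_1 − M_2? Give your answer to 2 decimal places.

Pogson: ΔM = −2.5 log₁₀(ratio) = −2.5 log₁₀(49.6) = −2.5 × 1.6955 = -4.239
Star 1 is brighter, so it has the smaller magnitude: the difference is negative.

M_1 − M_2 ≈ -4.24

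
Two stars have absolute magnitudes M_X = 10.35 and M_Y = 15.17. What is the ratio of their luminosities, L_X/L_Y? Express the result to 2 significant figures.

L_X/L_Y ≈ 85

ΔM = M_X − M_Y = -4.82
L_X/L_Y = 10^(−0.4 ΔM) = 10^1.928 = 84.72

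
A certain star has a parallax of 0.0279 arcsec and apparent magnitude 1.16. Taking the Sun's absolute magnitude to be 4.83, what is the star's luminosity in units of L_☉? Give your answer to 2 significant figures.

d = 1/p = 1/0.0279″ = 35.84 pc
M = m − 5 log₁₀ d + 5 = 1.16 − 5·1.5544 + 5 = -1.612
M − M_☉ = -1.612 − 4.83 = -6.442
L/L_☉ = 10^(−0.4 × -6.442) = 377.4

L/L_☉ ≈ 380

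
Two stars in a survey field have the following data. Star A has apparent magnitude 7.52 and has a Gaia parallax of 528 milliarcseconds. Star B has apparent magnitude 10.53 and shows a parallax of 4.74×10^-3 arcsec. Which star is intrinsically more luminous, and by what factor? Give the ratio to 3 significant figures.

Star B is more luminous, by a factor of 776.

Star A: p = 528 mas = 0.528″ → d = 1/p = 1.894 pc
Star A: M = m − 5 log₁₀ d + 5 = 7.52 − 5·0.2774 + 5 = 11.133
Star B: d = 1/p = 1/4.74×10^-3″ = 211.0 pc
Star B: M = m − 5 log₁₀ d + 5 = 10.53 − 5·2.3242 + 5 = 3.909
ΔM = M_A − M_B = 11.133 − (3.909) = 7.224; smaller M is more luminous → Star B.
L ratio = 10^(0.4 |ΔM|) = 10^2.890 = 775.7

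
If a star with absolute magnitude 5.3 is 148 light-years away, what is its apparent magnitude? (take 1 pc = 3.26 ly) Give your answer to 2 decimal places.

m ≈ 8.59

d = 148 ly / 3.26 = 45.40 pc
m = M + 5 log₁₀ d − 5 = 5.3 + 5·1.6570 − 5 = 8.585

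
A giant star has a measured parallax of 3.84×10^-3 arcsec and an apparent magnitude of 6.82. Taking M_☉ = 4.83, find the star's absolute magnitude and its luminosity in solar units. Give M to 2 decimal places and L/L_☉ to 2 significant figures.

M ≈ -0.26; L/L_☉ ≈ 110

d = 1/p = 1/3.84×10^-3″ = 260.4 pc
M = m − 5 log₁₀ d + 5 = 6.82 − 5·2.4157 + 5 = -0.258
M − M_☉ = -0.258 − 4.83 = -5.088
L/L_☉ = 10^(−0.4 × -5.088) = 108.5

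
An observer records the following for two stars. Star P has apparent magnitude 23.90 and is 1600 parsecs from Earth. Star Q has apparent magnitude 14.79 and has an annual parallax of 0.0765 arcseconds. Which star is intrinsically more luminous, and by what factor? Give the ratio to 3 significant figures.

Star P is more luminous, by a factor of 3.40.

Star P: M = m − 5 log₁₀ d + 5 = 23.90 − 5·3.2041 + 5 = 12.879
Star Q: d = 1/p = 1/0.0765″ = 13.07 pc
Star Q: M = m − 5 log₁₀ d + 5 = 14.79 − 5·1.1163 + 5 = 14.208
ΔM = M_P − M_Q = 12.879 − (14.208) = -1.329; smaller M is more luminous → Star P.
L ratio = 10^(0.4 |ΔM|) = 10^0.532 = 3.401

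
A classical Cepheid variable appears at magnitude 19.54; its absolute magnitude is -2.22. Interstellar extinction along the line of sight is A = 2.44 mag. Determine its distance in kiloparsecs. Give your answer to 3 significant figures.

m − M = 5 log₁₀(d/10 pc) + A  ⇒  19.54 − (-2.22) − 2.44 = 5 log₁₀(d/10)
19.320 = 5 log₁₀(d/10)
log₁₀ d = (m − M − A)/5 + 1 = 4.8640
d = 10^4.8640 = 73110 pc
= 73.11 kpc

d ≈ 73.1 kpc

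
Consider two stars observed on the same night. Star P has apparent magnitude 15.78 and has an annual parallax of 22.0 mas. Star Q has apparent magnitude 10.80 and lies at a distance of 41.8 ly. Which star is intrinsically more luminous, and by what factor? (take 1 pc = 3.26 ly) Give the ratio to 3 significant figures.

Star Q is more luminous, by a factor of 7.81.

Star P: p = 22.0 mas = 0.0220″ → d = 1/p = 45.45 pc
Star P: M = m − 5 log₁₀ d + 5 = 15.78 − 5·1.6576 + 5 = 12.492
Star Q: d = 41.8 ly / 3.26 = 12.82 pc
Star Q: M = m − 5 log₁₀ d + 5 = 10.80 − 5·1.1080 + 5 = 10.260
ΔM = M_P − M_Q = 12.492 − (10.260) = 2.232; smaller M is more luminous → Star Q.
L ratio = 10^(0.4 |ΔM|) = 10^0.893 = 7.812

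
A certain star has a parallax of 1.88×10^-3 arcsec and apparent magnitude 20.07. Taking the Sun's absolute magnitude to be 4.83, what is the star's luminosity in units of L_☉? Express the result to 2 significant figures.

d = 1/p = 1/1.88×10^-3″ = 531.9 pc
M = m − 5 log₁₀ d + 5 = 20.07 − 5·2.7258 + 5 = 11.441
M − M_☉ = 11.441 − 4.83 = 6.611
L/L_☉ = 10^(−0.4 × 6.611) = 2.268×10^-3

L/L_☉ ≈ 2.3×10^-3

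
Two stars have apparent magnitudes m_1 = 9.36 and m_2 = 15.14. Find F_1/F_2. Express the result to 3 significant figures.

Δm = 9.36 − (15.14) = -5.78
Flux ratio = 10^(−0.4 Δm) = 10^(−0.4 × -5.78) = 10^2.312 = 205.1

F_1/F_2 ≈ 205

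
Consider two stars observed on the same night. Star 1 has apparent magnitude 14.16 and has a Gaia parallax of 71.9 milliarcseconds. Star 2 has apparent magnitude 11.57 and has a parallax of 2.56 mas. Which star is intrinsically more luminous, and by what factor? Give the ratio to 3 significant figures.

Star 2 is more luminous, by a factor of 8570.

Star 1: p = 71.9 mas = 0.0719″ → d = 1/p = 13.91 pc
Star 1: M = m − 5 log₁₀ d + 5 = 14.16 − 5·1.1433 + 5 = 13.444
Star 2: p = 2.56 mas = 2.56×10^-3″ → d = 1/p = 390.6 pc
Star 2: M = m − 5 log₁₀ d + 5 = 11.57 − 5·2.5918 + 5 = 3.611
ΔM = M_1 − M_2 = 13.444 − (3.611) = 9.832; smaller M is more luminous → Star 2.
L ratio = 10^(0.4 |ΔM|) = 10^3.933 = 8570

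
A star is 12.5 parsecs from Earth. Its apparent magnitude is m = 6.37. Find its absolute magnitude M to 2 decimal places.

M ≈ 5.89

5 log₁₀(d/10 pc) = 5 log₁₀(12.50) − 5 = 0.485
M = m − 5 log₁₀(d/10) = 6.37 − 0.485 = 5.885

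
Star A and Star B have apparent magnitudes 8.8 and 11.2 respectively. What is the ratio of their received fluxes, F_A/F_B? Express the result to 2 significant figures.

F_A/F_B ≈ 9.1

Magnitude difference = -2.4
Flux ratio = 10^(−0.4 Δm) = 10^(−0.4 × -2.4) = 10^0.960 = 9.120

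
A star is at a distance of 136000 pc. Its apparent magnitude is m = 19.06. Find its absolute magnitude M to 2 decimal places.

M ≈ -1.61

5 log₁₀(d/10 pc) = 5 log₁₀(136000) − 5 = 20.668
M = m − 5 log₁₀(d/10) = 19.06 − 20.668 = -1.608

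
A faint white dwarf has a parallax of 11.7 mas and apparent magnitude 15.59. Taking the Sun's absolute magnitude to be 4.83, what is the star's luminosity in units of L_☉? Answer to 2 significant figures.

d = 1/p = 1000/11.7 mas = 85.47 pc
M = m − 5 log₁₀ d + 5 = 15.59 − 5·1.9318 + 5 = 10.931
M − M_☉ = 10.931 − 4.83 = 6.101
L/L_☉ = 10^(−0.4 × 6.101) = 3.628×10^-3

L/L_☉ ≈ 3.6×10^-3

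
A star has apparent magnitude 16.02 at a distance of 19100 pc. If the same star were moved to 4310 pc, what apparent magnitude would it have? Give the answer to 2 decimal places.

Flux ∝ 1/d², so Δm = 5 log₁₀(d₂/d₁) = 5 log₁₀(4310/19100) = -3.233
m₂ = m₁ + Δm = 16.02 + (-3.233) = 12.787

m ≈ 12.79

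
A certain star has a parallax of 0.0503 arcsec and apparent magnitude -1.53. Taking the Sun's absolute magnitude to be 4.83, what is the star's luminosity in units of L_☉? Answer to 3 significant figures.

d = 1/p = 1/0.0503″ = 19.88 pc
M = m − 5 log₁₀ d + 5 = -1.53 − 5·1.2984 + 5 = -3.022
M − M_☉ = -3.022 − 4.83 = -7.852
L/L_☉ = 10^(−0.4 × -7.852) = 1383

L/L_☉ ≈ 1380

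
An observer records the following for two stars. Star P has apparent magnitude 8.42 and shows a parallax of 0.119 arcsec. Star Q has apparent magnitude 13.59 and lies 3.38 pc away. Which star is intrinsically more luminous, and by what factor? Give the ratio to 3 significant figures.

Star P: d = 1/p = 1/0.119″ = 8.403 pc
Star P: M = m − 5 log₁₀ d + 5 = 8.42 − 5·0.9245 + 5 = 8.798
Star Q: M = m − 5 log₁₀ d + 5 = 13.59 − 5·0.5289 + 5 = 15.945
ΔM = M_P − M_Q = 8.798 − (15.945) = -7.148; smaller M is more luminous → Star P.
L ratio = 10^(0.4 |ΔM|) = 10^2.859 = 722.9

Star P is more luminous, by a factor of 723.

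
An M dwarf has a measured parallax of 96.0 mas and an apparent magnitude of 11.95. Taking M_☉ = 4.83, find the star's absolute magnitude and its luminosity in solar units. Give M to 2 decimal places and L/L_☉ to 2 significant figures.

M ≈ 11.86; L/L_☉ ≈ 1.5×10^-3

d = 1/p = 1000/96.0 mas = 10.42 pc
M = m − 5 log₁₀ d + 5 = 11.95 − 5·1.0177 + 5 = 11.861
M − M_☉ = 11.861 − 4.83 = 7.031
L/L_☉ = 10^(−0.4 × 7.031) = 1.540×10^-3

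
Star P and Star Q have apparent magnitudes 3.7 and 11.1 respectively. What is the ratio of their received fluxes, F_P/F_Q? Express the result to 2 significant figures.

F_P/F_Q ≈ 910

Δm = 3.7 − (11.1) = -7.4
Flux ratio = 10^(−0.4 Δm) = 10^(−0.4 × -7.4) = 10^2.960 = 912.0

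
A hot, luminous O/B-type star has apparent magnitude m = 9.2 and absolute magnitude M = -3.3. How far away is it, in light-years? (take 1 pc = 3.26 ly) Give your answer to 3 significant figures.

μ = m − M = 12.500
m − M = 5 log₁₀ d − 5
log₁₀ d = (m − M)/5 + 1 = 3.5000
d = 10^3.5000 = 3162 pc
= 10310 ly

d ≈ 10300 ly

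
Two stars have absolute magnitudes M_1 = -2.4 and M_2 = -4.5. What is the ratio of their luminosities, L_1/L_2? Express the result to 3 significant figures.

L_1/L_2 ≈ 0.145

ΔM = M_1 − M_2 = 2.1
L_1/L_2 = 10^(−0.4 ΔM) = 10^-0.840 = 0.1445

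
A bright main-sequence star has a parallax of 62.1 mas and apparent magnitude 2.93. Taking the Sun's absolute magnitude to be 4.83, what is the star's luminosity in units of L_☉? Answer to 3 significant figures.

L/L_☉ ≈ 14.9

d = 1/p = 1000/62.1 mas = 16.10 pc
M = m − 5 log₁₀ d + 5 = 2.93 − 5·1.2069 + 5 = 1.895
M − M_☉ = 1.895 − 4.83 = -2.935
L/L_☉ = 10^(−0.4 × -2.935) = 14.92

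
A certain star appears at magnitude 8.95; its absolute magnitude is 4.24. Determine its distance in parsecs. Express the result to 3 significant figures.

μ = m − M = 4.710
m − M = 5 log₁₀ d − 5
log₁₀ d = (m − M)/5 + 1 = 1.9420
d = 10^1.9420 = 87.50 pc

d ≈ 87.5 pc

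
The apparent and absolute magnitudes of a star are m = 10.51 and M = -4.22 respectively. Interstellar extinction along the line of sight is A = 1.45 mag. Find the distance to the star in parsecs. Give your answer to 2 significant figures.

m − M = 5 log₁₀(d/10 pc) + A  ⇒  10.51 − (-4.22) − 1.45 = 5 log₁₀(d/10)
13.280 = 5 log₁₀(d/10)
log₁₀ d = (m − M − A)/5 + 1 = 3.6560
d = 10^3.6560 = 4529 pc

d ≈ 4500 pc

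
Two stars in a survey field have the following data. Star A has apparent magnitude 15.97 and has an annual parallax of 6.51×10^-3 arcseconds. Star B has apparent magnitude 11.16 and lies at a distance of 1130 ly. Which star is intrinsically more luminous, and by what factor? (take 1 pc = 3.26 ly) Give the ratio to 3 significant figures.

Star B is more luminous, by a factor of 427.

Star A: d = 1/p = 1/6.51×10^-3″ = 153.6 pc
Star A: M = m − 5 log₁₀ d + 5 = 15.97 − 5·2.1864 + 5 = 10.038
Star B: d = 1130 ly / 3.26 = 346.6 pc
Star B: M = m − 5 log₁₀ d + 5 = 11.16 − 5·2.5399 + 5 = 3.461
ΔM = M_A − M_B = 10.038 − (3.461) = 6.577; smaller M is more luminous → Star B.
L ratio = 10^(0.4 |ΔM|) = 10^2.631 = 427.4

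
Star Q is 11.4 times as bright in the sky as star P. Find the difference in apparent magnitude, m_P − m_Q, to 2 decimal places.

Pogson: Δm = −2.5 log₁₀(ratio) = −2.5 log₁₀(11.4) = −2.5 × 1.0569 = -2.642
Star Q is brighter so has the smaller magnitude: m_P − m_Q is positive.

m_P − m_Q ≈ 2.64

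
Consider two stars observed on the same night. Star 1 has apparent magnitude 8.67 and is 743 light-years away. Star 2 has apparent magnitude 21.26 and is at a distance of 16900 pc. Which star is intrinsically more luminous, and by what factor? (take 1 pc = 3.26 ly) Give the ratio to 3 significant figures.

Star 1 is more luminous, by a factor of 19.8.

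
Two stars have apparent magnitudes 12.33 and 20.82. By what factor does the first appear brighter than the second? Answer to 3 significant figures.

2490

Δm = 12.33 − (20.82) = -8.49
Flux ratio = 10^(−0.4 Δm) = 10^(−0.4 × -8.49) = 10^3.396 = 2489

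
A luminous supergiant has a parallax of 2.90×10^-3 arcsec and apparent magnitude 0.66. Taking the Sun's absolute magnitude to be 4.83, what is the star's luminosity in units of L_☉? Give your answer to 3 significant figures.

L/L_☉ ≈ 55400

d = 1/p = 1/2.90×10^-3″ = 344.8 pc
M = m − 5 log₁₀ d + 5 = 0.66 − 5·2.5376 + 5 = -7.028
M − M_☉ = -7.028 − 4.83 = -11.858
L/L_☉ = 10^(−0.4 × -11.858) = 55360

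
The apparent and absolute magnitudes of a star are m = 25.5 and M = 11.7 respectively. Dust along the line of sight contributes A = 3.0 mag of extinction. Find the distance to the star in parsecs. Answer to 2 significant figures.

d ≈ 1400 pc

m − M = 5 log₁₀(d/10 pc) + A  ⇒  25.5 − (11.7) − 3.0 = 5 log₁₀(d/10)
10.800 = 5 log₁₀(d/10)
log₁₀ d = (m − M − A)/5 + 1 = 3.1600
d = 10^3.1600 = 1445 pc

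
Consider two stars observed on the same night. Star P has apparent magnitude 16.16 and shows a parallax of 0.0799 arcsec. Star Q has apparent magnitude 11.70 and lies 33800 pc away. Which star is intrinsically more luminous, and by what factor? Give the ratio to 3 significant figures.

Star Q is more luminous, by a factor of 4.44×10^8.

Star P: d = 1/p = 1/0.0799″ = 12.52 pc
Star P: M = m − 5 log₁₀ d + 5 = 16.16 − 5·1.0975 + 5 = 15.673
Star Q: M = m − 5 log₁₀ d + 5 = 11.70 − 5·4.5289 + 5 = -5.945
ΔM = M_P − M_Q = 15.673 − (-5.945) = 21.617; smaller M is more luminous → Star Q.
L ratio = 10^(0.4 |ΔM|) = 10^8.647 = 4.435×10^8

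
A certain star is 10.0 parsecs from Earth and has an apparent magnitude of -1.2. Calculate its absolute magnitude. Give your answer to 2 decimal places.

M ≈ -1.20

5 log₁₀(d/10 pc) = 5 log₁₀(10.00) − 5 = 0.000
M = m − 5 log₁₀(d/10) = -1.2 − 0.000 = -1.200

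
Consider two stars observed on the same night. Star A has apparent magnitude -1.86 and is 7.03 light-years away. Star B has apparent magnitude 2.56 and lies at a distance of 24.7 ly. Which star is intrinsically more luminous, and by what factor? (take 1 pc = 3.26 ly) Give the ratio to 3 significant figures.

Star A: d = 7.03 ly / 3.26 = 2.156 pc
Star A: M = m − 5 log₁₀ d + 5 = -1.86 − 5·0.3337 + 5 = 1.471
Star B: d = 24.7 ly / 3.26 = 7.577 pc
Star B: M = m − 5 log₁₀ d + 5 = 2.56 − 5·0.8795 + 5 = 3.163
ΔM = M_A − M_B = 1.471 − (3.163) = -1.691; smaller M is more luminous → Star A.
L ratio = 10^(0.4 |ΔM|) = 10^0.677 = 4.748

Star A is more luminous, by a factor of 4.75.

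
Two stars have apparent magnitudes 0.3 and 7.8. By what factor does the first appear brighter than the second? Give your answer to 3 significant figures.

1000

Δm = 0.3 − (7.8) = -7.5
Flux ratio = 10^(−0.4 Δm) = 10^(−0.4 × -7.5) = 10^3.000 = 1000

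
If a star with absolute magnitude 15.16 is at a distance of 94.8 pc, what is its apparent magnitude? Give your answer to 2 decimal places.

m ≈ 20.04

m = M + 5 log₁₀ d − 5 = 15.16 + 5·1.9768 − 5 = 20.044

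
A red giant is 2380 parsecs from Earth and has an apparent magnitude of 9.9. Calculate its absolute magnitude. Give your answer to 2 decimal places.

5 log₁₀(d/10 pc) = 5 log₁₀(2380) − 5 = 11.883
M = m − 5 log₁₀(d/10) = 9.9 − 11.883 = -1.983

M ≈ -1.98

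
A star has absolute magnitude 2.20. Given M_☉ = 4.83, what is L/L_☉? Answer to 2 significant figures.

L/L_☉ ≈ 11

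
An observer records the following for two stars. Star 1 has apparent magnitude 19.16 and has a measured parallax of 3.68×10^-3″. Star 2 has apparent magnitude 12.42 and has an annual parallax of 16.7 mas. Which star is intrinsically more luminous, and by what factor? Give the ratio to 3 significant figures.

Star 1: d = 1/p = 1/3.68×10^-3″ = 271.7 pc
Star 1: M = m − 5 log₁₀ d + 5 = 19.16 − 5·2.4342 + 5 = 11.989
Star 2: p = 16.7 mas = 0.0167″ → d = 1/p = 59.88 pc
Star 2: M = m − 5 log₁₀ d + 5 = 12.42 − 5·1.7773 + 5 = 8.534
ΔM = M_1 − M_2 = 11.989 − (8.534) = 3.456; smaller M is more luminous → Star 2.
L ratio = 10^(0.4 |ΔM|) = 10^1.382 = 24.11

Star 2 is more luminous, by a factor of 24.1.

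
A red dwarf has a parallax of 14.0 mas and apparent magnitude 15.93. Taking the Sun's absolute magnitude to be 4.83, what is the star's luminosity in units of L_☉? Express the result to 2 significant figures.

d = 1/p = 1000/14.0 mas = 71.43 pc
M = m − 5 log₁₀ d + 5 = 15.93 − 5·1.8539 + 5 = 11.661
M − M_☉ = 11.661 − 4.83 = 6.831
L/L_☉ = 10^(−0.4 × 6.831) = 1.852×10^-3

L/L_☉ ≈ 1.9×10^-3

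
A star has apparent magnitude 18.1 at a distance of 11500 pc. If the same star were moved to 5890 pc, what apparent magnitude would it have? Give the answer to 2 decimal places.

Flux ∝ 1/d², so Δm = 5 log₁₀(d₂/d₁) = 5 log₁₀(5890/11500) = -1.453
m₂ = m₁ + Δm = 18.1 + (-1.453) = 16.647

m ≈ 16.65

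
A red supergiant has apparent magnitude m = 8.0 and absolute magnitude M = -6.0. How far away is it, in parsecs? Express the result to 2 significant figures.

d ≈ 6300 pc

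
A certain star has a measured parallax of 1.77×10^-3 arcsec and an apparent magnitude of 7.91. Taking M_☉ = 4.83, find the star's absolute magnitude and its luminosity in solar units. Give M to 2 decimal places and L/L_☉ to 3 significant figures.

M ≈ -0.85; L/L_☉ ≈ 187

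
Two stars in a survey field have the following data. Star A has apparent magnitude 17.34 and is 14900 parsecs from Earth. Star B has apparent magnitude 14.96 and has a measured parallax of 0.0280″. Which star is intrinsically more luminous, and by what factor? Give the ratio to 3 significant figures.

Star A is more luminous, by a factor of 19400.

Star A: M = m − 5 log₁₀ d + 5 = 17.34 − 5·4.1732 + 5 = 1.474
Star B: d = 1/p = 1/0.0280″ = 35.71 pc
Star B: M = m − 5 log₁₀ d + 5 = 14.96 − 5·1.5528 + 5 = 12.196
ΔM = M_A − M_B = 1.474 − (12.196) = -10.722; smaller M is more luminous → Star A.
L ratio = 10^(0.4 |ΔM|) = 10^4.289 = 19440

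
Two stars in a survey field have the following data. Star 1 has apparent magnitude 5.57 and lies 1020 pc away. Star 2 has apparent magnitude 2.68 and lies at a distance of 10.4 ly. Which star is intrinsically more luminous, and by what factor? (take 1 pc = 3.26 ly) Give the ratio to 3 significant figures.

Star 1 is more luminous, by a factor of 7140.

Star 1: M = m − 5 log₁₀ d + 5 = 5.57 − 5·3.0086 + 5 = -4.473
Star 2: d = 10.4 ly / 3.26 = 3.190 pc
Star 2: M = m − 5 log₁₀ d + 5 = 2.68 − 5·0.5038 + 5 = 5.161
ΔM = M_1 − M_2 = -4.473 − (5.161) = -9.634; smaller M is more luminous → Star 1.
L ratio = 10^(0.4 |ΔM|) = 10^3.854 = 7138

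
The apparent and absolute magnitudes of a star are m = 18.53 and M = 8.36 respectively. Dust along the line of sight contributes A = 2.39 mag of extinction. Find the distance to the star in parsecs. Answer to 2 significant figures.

m − M = 5 log₁₀(d/10 pc) + A  ⇒  18.53 − (8.36) − 2.39 = 5 log₁₀(d/10)
7.780 = 5 log₁₀(d/10)
log₁₀ d = (m − M − A)/5 + 1 = 2.5560
d = 10^2.5560 = 359.7 pc

d ≈ 360 pc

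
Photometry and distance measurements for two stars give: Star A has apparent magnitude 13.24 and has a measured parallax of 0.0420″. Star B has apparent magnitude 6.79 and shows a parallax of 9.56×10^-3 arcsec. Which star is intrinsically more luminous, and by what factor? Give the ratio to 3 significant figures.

Star B is more luminous, by a factor of 7340.

Star A: d = 1/p = 1/0.0420″ = 23.81 pc
Star A: M = m − 5 log₁₀ d + 5 = 13.24 − 5·1.3768 + 5 = 11.356
Star B: d = 1/p = 1/9.56×10^-3″ = 104.6 pc
Star B: M = m − 5 log₁₀ d + 5 = 6.79 − 5·2.0195 + 5 = 1.692
ΔM = M_A − M_B = 11.356 − (1.692) = 9.664; smaller M is more luminous → Star B.
L ratio = 10^(0.4 |ΔM|) = 10^3.866 = 7338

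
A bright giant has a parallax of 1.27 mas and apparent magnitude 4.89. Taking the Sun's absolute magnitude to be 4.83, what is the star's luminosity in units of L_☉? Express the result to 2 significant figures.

d = 1/p = 1000/1.27 mas = 787.4 pc
M = m − 5 log₁₀ d + 5 = 4.89 − 5·2.8962 + 5 = -4.591
M − M_☉ = -4.591 − 4.83 = -9.421
L/L_☉ = 10^(−0.4 × -9.421) = 5867

L/L_☉ ≈ 5900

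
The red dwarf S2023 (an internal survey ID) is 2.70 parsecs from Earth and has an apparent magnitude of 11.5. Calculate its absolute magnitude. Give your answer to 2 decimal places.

5 log₁₀(d/10 pc) = 5 log₁₀(2.700) − 5 = -2.843
M = m − 5 log₁₀(d/10) = 11.5 + 2.843 = 14.343

M ≈ 14.34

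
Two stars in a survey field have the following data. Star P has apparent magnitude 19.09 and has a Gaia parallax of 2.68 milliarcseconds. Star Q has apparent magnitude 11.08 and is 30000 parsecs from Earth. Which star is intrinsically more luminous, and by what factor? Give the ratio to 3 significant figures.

Star Q is more luminous, by a factor of 1.03×10^7.

Star P: p = 2.68 mas = 2.68×10^-3″ → d = 1/p = 373.1 pc
Star P: M = m − 5 log₁₀ d + 5 = 19.09 − 5·2.5719 + 5 = 11.231
Star Q: M = m − 5 log₁₀ d + 5 = 11.08 − 5·4.4771 + 5 = -6.306
ΔM = M_P − M_Q = 11.231 − (-6.306) = 17.536; smaller M is more luminous → Star Q.
L ratio = 10^(0.4 |ΔM|) = 10^7.015 = 1.034×10^7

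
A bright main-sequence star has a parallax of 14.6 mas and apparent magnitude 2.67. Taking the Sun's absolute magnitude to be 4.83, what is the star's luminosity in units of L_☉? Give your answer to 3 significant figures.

d = 1/p = 1000/14.6 mas = 68.49 pc
M = m − 5 log₁₀ d + 5 = 2.67 − 5·1.8356 + 5 = -1.508
M − M_☉ = -1.508 − 4.83 = -6.338
L/L_☉ = 10^(−0.4 × -6.338) = 343.0

L/L_☉ ≈ 343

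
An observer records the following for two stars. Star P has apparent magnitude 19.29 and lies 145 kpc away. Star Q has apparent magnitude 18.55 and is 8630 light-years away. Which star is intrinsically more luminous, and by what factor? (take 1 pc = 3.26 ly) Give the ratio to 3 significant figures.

Star P is more luminous, by a factor of 1520.

Star P: d = 145 kpc = 145000 pc
Star P: M = m − 5 log₁₀ d + 5 = 19.29 − 5·5.1614 + 5 = -1.517
Star Q: d = 8630 ly / 3.26 = 2647 pc
Star Q: M = m − 5 log₁₀ d + 5 = 18.55 − 5·3.4228 + 5 = 6.436
ΔM = M_P − M_Q = -1.517 − (6.436) = -7.953; smaller M is more luminous → Star P.
L ratio = 10^(0.4 |ΔM|) = 10^3.181 = 1518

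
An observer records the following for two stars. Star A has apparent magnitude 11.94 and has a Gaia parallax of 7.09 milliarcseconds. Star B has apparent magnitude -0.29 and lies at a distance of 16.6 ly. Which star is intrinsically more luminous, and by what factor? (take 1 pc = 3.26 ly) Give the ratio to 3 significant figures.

Star B is more luminous, by a factor of 102.

Star A: p = 7.09 mas = 7.09×10^-3″ → d = 1/p = 141.0 pc
Star A: M = m − 5 log₁₀ d + 5 = 11.94 − 5·2.1494 + 5 = 6.193
Star B: d = 16.6 ly / 3.26 = 5.092 pc
Star B: M = m − 5 log₁₀ d + 5 = -0.29 − 5·0.7069 + 5 = 1.176
ΔM = M_A − M_B = 6.193 − (1.176) = 5.018; smaller M is more luminous → Star B.
L ratio = 10^(0.4 |ΔM|) = 10^2.007 = 101.6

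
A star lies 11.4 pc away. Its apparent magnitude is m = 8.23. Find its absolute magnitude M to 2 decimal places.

M ≈ 7.95

5 log₁₀(d/10 pc) = 5 log₁₀(11.40) − 5 = 0.285
M = m − 5 log₁₀(d/10) = 8.23 − 0.285 = 7.945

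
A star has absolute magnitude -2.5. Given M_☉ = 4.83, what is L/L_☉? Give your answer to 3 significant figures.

L/L_☉ ≈ 855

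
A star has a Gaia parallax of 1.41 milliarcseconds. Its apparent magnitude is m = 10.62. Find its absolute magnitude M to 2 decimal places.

p = 1.41 mas = 1.41×10^-3″ → d = 1/p = 709.2 pc
5 log₁₀(d/10 pc) = 5 log₁₀(709.2) − 5 = 9.254
M = m − 5 log₁₀(d/10) = 10.62 − 9.254 = 1.366

M ≈ 1.37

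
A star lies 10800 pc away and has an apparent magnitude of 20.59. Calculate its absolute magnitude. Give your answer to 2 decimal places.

5 log₁₀(d/10 pc) = 5 log₁₀(10800) − 5 = 15.167
M = m − 5 log₁₀(d/10) = 20.59 − 15.167 = 5.423

M ≈ 5.42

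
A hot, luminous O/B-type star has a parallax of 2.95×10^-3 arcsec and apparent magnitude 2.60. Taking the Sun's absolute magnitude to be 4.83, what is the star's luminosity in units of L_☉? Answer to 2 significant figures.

d = 1/p = 1/2.95×10^-3″ = 339.0 pc
M = m − 5 log₁₀ d + 5 = 2.60 − 5·2.5302 + 5 = -5.051
M − M_☉ = -5.051 − 4.83 = -9.881
L/L_☉ = 10^(−0.4 × -9.881) = 8961

L/L_☉ ≈ 9000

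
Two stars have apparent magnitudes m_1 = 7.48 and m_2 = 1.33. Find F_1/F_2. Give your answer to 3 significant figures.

Δm = 7.48 − (1.33) = 6.15
Flux ratio = 10^(−0.4 Δm) = 10^(−0.4 × 6.15) = 10^-2.460 = 3.467×10^-3

F_1/F_2 ≈ 3.47×10^-3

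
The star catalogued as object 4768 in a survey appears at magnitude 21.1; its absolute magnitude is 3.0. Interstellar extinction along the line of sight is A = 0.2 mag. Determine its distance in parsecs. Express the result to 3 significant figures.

d ≈ 38000 pc

m − M = 5 log₁₀(d/10 pc) + A  ⇒  21.1 − (3.0) − 0.2 = 5 log₁₀(d/10)
17.900 = 5 log₁₀(d/10)
log₁₀ d = (m − M − A)/5 + 1 = 4.5800
d = 10^4.5800 = 38020 pc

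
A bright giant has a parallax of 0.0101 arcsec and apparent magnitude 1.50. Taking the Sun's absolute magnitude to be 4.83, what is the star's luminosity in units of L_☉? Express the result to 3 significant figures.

L/L_☉ ≈ 2110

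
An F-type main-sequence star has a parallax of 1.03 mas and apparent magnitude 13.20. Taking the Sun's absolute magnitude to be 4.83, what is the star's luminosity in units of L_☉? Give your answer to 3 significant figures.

L/L_☉ ≈ 4.23

d = 1/p = 1000/1.03 mas = 970.9 pc
M = m − 5 log₁₀ d + 5 = 13.20 − 5·2.9872 + 5 = 3.264
M − M_☉ = 3.264 − 4.83 = -1.566
L/L_☉ = 10^(−0.4 × -1.566) = 4.230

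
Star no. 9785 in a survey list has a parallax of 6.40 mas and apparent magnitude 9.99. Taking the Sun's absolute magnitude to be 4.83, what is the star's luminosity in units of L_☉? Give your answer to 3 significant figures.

d = 1/p = 1000/6.40 mas = 156.2 pc
M = m − 5 log₁₀ d + 5 = 9.99 − 5·2.1938 + 5 = 4.021
M − M_☉ = 4.021 − 4.83 = -0.809
L/L_☉ = 10^(−0.4 × -0.809) = 2.107

L/L_☉ ≈ 2.11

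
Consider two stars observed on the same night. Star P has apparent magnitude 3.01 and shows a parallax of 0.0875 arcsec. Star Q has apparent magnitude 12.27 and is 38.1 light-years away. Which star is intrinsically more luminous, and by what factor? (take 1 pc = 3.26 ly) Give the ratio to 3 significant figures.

Star P: d = 1/p = 1/0.0875″ = 11.43 pc
Star P: M = m − 5 log₁₀ d + 5 = 3.01 − 5·1.0580 + 5 = 2.720
Star Q: d = 38.1 ly / 3.26 = 11.69 pc
Star Q: M = m − 5 log₁₀ d + 5 = 12.27 − 5·1.0677 + 5 = 11.931
ΔM = M_P − M_Q = 2.720 − (11.931) = -9.211; smaller M is more luminous → Star P.
L ratio = 10^(0.4 |ΔM|) = 10^3.685 = 4837

Star P is more luminous, by a factor of 4840.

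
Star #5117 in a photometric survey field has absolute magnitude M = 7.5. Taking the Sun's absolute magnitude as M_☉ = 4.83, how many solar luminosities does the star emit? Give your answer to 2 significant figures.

L/L_☉ ≈ 0.086

M − M_☉ = 7.5 − 4.83 = 2.670
L/L_☉ = 10^(−0.4 (M − M_☉)) = 10^-1.068 = 0.08551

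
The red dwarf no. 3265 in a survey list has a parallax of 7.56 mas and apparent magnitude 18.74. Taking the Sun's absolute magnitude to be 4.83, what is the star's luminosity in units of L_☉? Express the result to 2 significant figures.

L/L_☉ ≈ 4.8×10^-4

d = 1/p = 1000/7.56 mas = 132.3 pc
M = m − 5 log₁₀ d + 5 = 18.74 − 5·2.1215 + 5 = 13.133
M − M_☉ = 13.133 − 4.83 = 8.303
L/L_☉ = 10^(−0.4 × 8.303) = 4.775×10^-4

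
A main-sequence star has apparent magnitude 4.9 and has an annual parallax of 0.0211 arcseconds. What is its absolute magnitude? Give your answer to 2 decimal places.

d = 1/p = 1/0.0211″ = 47.39 pc
5 log₁₀(d/10 pc) = 5 log₁₀(47.39) − 5 = 3.379
M = m − 5 log₁₀(d/10) = 4.9 − 3.379 = 1.521

M ≈ 1.52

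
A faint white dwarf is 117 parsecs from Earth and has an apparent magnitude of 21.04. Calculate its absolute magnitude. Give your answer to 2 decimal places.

M ≈ 15.70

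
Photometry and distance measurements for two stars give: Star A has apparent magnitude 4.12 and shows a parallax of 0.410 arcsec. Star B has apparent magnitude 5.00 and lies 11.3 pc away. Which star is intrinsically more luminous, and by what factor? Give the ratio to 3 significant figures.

Star B is more luminous, by a factor of 9.54.

Star A: d = 1/p = 1/0.410″ = 2.439 pc
Star A: M = m − 5 log₁₀ d + 5 = 4.12 − 5·0.3872 + 5 = 7.184
Star B: M = m − 5 log₁₀ d + 5 = 5.00 − 5·1.0531 + 5 = 4.735
ΔM = M_A − M_B = 7.184 − (4.735) = 2.449; smaller M is more luminous → Star B.
L ratio = 10^(0.4 |ΔM|) = 10^0.980 = 9.544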